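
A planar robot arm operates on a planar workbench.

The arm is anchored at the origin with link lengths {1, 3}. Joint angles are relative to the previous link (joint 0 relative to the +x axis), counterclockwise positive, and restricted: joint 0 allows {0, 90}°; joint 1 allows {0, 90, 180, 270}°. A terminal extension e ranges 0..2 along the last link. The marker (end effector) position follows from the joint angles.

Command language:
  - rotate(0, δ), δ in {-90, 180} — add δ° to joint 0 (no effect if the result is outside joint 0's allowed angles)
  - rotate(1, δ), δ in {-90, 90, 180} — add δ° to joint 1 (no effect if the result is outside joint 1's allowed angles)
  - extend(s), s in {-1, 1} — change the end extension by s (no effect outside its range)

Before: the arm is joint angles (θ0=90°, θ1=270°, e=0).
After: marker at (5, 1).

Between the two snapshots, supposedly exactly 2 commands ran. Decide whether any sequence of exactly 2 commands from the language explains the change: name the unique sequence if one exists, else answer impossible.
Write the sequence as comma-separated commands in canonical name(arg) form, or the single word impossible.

from: joint angles (θ0=90°, θ1=270°, e=0)
step 1 (extend(1)): joint angles (θ0=90°, θ1=270°, e=1)
step 2 (extend(1)): joint angles (θ0=90°, θ1=270°, e=2)
no rival 2-sequence matches.

extend(1), extend(1)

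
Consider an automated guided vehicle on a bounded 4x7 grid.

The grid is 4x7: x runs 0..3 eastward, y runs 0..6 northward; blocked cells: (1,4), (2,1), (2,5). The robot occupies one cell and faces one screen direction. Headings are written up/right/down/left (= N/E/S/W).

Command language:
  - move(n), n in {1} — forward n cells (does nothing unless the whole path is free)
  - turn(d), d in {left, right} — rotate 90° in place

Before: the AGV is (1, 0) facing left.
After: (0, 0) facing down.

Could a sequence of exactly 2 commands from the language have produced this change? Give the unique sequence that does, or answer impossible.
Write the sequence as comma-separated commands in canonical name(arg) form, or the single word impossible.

move(1), turn(left)

key: order matters: swapping move(1) and turn(left) lands elsewhere
t0: (1, 0) facing left
t=1 move(1) ⇒ (0, 0) facing left
t=2 turn(left) ⇒ (0, 0) facing down
no other 2-command option fits: unique.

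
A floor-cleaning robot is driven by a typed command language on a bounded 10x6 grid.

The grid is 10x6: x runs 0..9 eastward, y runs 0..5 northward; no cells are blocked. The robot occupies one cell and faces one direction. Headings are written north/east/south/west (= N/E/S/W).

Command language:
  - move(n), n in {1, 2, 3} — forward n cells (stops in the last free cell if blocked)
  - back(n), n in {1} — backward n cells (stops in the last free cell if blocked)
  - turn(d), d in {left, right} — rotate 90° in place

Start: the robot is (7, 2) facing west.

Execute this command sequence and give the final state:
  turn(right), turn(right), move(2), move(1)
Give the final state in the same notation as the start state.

t0: (7, 2) facing west
[1] after turn(right): (7, 2) facing north
[2] after turn(right): (7, 2) facing east
[3] after move(2): (9, 2) facing east
[4] after move(1): (9, 2) facing east

(9, 2) facing east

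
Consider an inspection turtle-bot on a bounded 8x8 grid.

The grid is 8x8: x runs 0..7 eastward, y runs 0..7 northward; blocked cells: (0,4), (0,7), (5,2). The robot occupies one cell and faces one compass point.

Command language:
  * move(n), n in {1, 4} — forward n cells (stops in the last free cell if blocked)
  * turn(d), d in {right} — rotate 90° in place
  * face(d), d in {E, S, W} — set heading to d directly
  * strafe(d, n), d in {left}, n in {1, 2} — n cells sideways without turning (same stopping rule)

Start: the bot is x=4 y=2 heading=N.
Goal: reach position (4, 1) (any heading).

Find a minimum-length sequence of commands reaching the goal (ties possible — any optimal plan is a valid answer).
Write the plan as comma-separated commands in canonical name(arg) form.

t0: x=4 y=2 heading=N
step 1 (face(S)): x=4 y=2 heading=S
step 2 (move(1)): x=4 y=1 heading=S
nothing shorter than 2 reaches the goal.

face(S), move(1)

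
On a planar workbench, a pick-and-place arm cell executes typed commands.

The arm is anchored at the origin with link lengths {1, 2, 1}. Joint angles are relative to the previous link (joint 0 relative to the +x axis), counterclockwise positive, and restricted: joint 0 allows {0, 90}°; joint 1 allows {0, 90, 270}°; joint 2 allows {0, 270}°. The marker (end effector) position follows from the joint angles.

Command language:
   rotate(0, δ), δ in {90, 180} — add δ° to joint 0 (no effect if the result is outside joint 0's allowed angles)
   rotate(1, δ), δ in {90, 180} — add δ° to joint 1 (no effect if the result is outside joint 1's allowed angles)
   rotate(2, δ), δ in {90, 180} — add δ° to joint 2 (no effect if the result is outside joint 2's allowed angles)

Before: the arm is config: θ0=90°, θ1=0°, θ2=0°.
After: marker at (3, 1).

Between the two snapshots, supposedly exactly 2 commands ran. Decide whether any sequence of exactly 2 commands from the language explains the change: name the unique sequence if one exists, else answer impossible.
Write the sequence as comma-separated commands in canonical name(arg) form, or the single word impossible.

rotate(1, 90), rotate(1, 180)

key: order matters: swapping rotate(1, 90) and rotate(1, 180) lands elsewhere
t0: config: θ0=90°, θ1=0°, θ2=0°
1. rotate(1, 90) → config: θ0=90°, θ1=90°, θ2=0°
2. rotate(1, 180) → config: θ0=90°, θ1=270°, θ2=0°
no rival 2-sequence matches.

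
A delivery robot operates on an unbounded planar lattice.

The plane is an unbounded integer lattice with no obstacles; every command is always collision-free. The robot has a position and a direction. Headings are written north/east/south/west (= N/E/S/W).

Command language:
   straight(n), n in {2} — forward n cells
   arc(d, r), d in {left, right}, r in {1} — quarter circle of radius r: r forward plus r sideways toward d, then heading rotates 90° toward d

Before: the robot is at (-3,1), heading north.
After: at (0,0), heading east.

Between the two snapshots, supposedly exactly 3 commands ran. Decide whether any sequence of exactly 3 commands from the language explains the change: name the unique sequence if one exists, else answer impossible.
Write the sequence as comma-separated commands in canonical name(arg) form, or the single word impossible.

key: position moved to (0,0) AND the heading swung to E — translation plus rotation needed
initial: at (-3,1), heading north
step 1 (arc(right, 1)): at (-2,2), heading east
step 2 (arc(right, 1)): at (-1,1), heading south
step 3 (arc(left, 1)): at (0,0), heading east
no other 3-command option fits: unique.

arc(right, 1), arc(right, 1), arc(left, 1)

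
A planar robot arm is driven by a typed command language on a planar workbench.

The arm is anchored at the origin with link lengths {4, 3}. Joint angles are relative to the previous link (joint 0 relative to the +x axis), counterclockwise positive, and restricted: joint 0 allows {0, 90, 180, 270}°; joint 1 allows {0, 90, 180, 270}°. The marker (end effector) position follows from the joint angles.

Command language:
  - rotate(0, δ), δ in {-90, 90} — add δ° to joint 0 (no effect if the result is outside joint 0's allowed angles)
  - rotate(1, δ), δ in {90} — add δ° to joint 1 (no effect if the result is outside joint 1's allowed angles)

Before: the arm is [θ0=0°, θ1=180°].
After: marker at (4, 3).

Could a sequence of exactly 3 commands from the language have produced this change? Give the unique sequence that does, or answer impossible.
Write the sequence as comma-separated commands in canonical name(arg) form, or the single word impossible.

begin: [θ0=0°, θ1=180°]
step 1 (rotate(1, 90)): [θ0=0°, θ1=270°]
step 2 (rotate(1, 90)): [θ0=0°, θ1=0°]
step 3 (rotate(1, 90)): [θ0=0°, θ1=90°]
uniquely the one of 27 3-step routes that fits.

rotate(1, 90), rotate(1, 90), rotate(1, 90)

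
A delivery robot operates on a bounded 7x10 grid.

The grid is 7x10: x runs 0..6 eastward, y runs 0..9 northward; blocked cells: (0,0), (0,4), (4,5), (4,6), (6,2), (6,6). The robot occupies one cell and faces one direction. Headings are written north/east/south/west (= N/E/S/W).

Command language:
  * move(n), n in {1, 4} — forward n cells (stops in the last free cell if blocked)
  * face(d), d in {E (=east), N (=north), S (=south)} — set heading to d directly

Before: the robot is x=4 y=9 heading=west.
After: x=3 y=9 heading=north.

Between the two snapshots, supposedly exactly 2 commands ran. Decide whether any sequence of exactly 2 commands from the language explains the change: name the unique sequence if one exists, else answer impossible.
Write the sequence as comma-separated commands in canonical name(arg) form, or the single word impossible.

move(1), face(N)

key: running face(N) before move(1) would end elsewhere — order is forced
initial: x=4 y=9 heading=west
[1] after move(1): x=3 y=9 heading=west
[2] after face(N): x=3 y=9 heading=north
no other 2-command option fits: unique.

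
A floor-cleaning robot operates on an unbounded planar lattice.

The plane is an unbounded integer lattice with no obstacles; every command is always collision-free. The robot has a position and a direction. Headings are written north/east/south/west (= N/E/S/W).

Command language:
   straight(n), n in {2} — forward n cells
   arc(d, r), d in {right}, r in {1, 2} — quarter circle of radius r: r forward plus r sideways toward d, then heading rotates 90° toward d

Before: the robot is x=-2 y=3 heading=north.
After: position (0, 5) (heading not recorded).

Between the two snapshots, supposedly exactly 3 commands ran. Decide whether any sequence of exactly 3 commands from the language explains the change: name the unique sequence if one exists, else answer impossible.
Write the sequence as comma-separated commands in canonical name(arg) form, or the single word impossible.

straight(2), arc(right, 1), arc(right, 1)

key: running arc(right, 1) before straight(2) would end elsewhere — order is forced
initial: x=-2 y=3 heading=north
1. straight(2) → x=-2 y=5 heading=north
2. arc(right, 1) → x=-1 y=6 heading=east
3. arc(right, 1) → x=0 y=5 heading=south
no other 3-command option fits: unique.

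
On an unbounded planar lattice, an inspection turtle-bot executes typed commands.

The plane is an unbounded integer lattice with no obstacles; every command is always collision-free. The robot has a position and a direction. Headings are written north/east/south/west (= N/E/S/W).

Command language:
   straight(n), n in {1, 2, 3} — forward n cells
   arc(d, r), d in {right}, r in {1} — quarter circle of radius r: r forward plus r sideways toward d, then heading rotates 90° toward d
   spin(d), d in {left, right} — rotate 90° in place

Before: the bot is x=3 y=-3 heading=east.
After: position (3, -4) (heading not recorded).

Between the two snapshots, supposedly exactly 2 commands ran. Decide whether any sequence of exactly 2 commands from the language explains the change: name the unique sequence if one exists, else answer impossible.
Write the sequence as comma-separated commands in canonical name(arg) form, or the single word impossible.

key: order matters: swapping spin(right) and straight(1) lands elsewhere
begin: x=3 y=-3 heading=east
1. spin(right) → x=3 y=-3 heading=south
2. straight(1) → x=3 y=-4 heading=south
all 36 alternatives checked — unique.

spin(right), straight(1)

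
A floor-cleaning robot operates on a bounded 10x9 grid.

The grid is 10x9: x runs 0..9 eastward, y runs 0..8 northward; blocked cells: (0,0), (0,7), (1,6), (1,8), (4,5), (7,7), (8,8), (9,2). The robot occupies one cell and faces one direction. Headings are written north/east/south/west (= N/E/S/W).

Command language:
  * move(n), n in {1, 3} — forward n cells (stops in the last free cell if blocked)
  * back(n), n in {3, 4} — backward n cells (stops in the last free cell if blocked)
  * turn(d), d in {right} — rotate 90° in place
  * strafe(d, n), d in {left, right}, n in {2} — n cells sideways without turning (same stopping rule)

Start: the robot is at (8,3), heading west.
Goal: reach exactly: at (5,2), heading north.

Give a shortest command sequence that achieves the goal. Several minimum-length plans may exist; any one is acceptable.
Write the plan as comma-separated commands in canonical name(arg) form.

start: at (8,3), heading west
step 1 (move(3)): at (5,3), heading west
step 2 (turn(right)): at (5,3), heading north
step 3 (move(3)): at (5,6), heading north
step 4 (back(4)): at (5,2), heading north
minimal: 4 command(s), checked below 4.

move(3), turn(right), move(3), back(4)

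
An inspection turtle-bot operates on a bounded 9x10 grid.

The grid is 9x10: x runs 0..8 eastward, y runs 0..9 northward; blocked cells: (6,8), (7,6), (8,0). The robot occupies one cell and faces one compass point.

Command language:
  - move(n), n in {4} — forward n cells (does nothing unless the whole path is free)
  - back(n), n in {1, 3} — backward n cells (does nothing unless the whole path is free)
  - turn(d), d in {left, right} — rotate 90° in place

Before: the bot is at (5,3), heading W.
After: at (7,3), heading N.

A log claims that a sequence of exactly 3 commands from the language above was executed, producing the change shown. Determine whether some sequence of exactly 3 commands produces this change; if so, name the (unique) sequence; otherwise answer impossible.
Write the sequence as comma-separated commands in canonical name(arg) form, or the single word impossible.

back(1), back(1), turn(right)

key: position moved to (7,3) AND the heading swung to N — translation plus rotation needed
from: at (5,3), heading W
1. back(1) → at (6,3), heading W
2. back(1) → at (7,3), heading W
3. turn(right) → at (7,3), heading N
no rival 3-sequence matches.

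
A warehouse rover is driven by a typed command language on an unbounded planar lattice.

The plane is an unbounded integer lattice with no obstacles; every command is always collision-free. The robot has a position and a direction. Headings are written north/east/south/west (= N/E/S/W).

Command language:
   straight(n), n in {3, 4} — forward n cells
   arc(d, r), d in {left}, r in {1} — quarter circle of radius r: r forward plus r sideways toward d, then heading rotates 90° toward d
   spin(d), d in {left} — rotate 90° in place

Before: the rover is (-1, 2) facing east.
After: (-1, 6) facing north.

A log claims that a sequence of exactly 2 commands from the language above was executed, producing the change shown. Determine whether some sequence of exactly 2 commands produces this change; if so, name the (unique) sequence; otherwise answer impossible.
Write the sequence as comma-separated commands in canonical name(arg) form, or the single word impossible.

spin(left), straight(4)

key: running straight(4) before spin(left) would end elsewhere — order is forced
start: (-1, 2) facing east
1. spin(left) → (-1, 2) facing north
2. straight(4) → (-1, 6) facing north
all 16 alternatives checked — unique.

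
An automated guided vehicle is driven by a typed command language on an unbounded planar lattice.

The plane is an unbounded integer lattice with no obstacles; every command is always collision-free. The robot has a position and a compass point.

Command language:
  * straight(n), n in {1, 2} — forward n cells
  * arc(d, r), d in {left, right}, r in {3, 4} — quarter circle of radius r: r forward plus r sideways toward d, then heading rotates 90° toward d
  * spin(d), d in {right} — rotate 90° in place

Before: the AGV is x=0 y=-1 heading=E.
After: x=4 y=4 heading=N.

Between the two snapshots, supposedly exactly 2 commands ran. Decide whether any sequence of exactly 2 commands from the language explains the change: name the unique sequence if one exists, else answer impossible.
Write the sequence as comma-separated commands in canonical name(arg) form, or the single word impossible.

arc(left, 4), straight(1)

key: running straight(1) before arc(left, 4) would end elsewhere — order is forced
start: x=0 y=-1 heading=E
1. arc(left, 4) → x=4 y=3 heading=N
2. straight(1) → x=4 y=4 heading=N
uniquely the one of 49 2-step routes that fits.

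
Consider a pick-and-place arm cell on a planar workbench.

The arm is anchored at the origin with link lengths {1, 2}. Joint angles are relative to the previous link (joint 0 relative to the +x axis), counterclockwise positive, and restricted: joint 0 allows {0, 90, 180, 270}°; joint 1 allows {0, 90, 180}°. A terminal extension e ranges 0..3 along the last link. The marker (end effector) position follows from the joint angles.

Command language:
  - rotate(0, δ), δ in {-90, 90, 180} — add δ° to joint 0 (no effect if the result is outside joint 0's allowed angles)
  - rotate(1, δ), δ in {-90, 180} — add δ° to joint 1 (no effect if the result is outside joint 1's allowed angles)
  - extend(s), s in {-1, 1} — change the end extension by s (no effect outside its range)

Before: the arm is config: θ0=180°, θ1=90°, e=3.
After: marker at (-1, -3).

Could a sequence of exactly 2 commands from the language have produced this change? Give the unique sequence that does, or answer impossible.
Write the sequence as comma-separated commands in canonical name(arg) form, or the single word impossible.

extend(-1), extend(-1)

begin: config: θ0=180°, θ1=90°, e=3
1. extend(-1) → config: θ0=180°, θ1=90°, e=2
2. extend(-1) → config: θ0=180°, θ1=90°, e=1
no other 2-command option fits: unique.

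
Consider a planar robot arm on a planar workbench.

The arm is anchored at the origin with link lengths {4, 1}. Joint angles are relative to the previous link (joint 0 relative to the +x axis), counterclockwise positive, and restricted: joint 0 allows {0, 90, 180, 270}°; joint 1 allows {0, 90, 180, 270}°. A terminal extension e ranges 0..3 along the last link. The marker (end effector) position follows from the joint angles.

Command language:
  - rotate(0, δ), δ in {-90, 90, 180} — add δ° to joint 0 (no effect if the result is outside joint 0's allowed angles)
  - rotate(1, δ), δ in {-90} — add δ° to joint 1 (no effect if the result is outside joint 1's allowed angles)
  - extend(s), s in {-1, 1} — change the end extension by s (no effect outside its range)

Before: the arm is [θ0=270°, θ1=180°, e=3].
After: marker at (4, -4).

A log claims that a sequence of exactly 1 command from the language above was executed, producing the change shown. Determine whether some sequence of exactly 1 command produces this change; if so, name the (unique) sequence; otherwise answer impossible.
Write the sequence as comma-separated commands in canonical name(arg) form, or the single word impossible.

t0: [θ0=270°, θ1=180°, e=3]
1. rotate(1, -90) → [θ0=270°, θ1=90°, e=3]
no other 1-command option fits: unique.

rotate(1, -90)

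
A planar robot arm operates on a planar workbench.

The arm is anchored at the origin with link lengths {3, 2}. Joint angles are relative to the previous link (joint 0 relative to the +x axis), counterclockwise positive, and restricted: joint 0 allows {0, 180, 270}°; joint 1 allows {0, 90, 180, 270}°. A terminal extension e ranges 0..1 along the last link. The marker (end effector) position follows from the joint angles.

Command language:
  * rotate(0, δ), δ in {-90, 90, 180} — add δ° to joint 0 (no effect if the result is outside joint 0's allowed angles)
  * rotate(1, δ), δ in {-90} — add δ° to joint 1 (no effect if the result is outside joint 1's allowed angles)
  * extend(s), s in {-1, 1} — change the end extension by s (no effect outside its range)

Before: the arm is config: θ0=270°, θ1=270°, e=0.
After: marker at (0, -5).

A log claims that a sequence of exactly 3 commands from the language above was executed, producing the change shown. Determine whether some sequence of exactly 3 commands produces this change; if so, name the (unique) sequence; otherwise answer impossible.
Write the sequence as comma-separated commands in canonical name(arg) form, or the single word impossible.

rotate(1, -90), rotate(1, -90), rotate(1, -90)

from: config: θ0=270°, θ1=270°, e=0
t=1 rotate(1, -90) ⇒ config: θ0=270°, θ1=180°, e=0
t=2 rotate(1, -90) ⇒ config: θ0=270°, θ1=90°, e=0
t=3 rotate(1, -90) ⇒ config: θ0=270°, θ1=0°, e=0
no other 3-command option fits: unique.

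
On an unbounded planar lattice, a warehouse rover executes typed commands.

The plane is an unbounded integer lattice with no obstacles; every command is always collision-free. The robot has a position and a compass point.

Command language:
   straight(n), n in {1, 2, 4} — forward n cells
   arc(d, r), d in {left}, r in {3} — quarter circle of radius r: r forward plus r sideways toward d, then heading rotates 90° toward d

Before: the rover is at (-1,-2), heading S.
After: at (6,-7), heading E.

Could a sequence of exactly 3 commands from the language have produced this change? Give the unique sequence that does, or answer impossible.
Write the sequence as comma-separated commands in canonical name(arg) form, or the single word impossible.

key: cell and facing (now E) both changed — the 3 commands mix motion and turning
initial: at (-1,-2), heading S
1. straight(2) → at (-1,-4), heading S
2. arc(left, 3) → at (2,-7), heading E
3. straight(4) → at (6,-7), heading E
all 64 alternatives checked — unique.

straight(2), arc(left, 3), straight(4)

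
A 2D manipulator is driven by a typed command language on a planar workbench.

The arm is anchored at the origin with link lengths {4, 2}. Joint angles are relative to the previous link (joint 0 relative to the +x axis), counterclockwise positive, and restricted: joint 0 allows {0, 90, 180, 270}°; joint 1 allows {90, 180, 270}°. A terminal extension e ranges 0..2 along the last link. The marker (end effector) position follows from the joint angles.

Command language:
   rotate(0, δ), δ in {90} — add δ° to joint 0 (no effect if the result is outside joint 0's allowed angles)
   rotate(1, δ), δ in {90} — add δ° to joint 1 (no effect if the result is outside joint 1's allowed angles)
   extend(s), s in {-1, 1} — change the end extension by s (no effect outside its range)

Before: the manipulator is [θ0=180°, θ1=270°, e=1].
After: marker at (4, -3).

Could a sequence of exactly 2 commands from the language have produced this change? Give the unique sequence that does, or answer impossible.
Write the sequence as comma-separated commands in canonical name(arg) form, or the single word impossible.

from: [θ0=180°, θ1=270°, e=1]
t=1 rotate(0, 90) ⇒ [θ0=270°, θ1=270°, e=1]
t=2 rotate(0, 90) ⇒ [θ0=0°, θ1=270°, e=1]
no other 2-command option fits: unique.

rotate(0, 90), rotate(0, 90)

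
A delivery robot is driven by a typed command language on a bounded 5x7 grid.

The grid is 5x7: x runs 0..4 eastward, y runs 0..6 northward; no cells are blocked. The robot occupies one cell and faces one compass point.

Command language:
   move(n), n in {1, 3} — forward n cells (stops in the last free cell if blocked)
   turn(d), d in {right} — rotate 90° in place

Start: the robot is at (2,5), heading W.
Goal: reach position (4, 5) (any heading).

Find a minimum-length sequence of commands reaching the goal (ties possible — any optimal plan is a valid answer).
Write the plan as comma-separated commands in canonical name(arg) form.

turn(right), turn(right), move(3)

start: at (2,5), heading W
step 1 (turn(right)): at (2,5), heading N
step 2 (turn(right)): at (2,5), heading E
step 3 (move(3)): at (4,5), heading E
shorter routes all fall short; 3 is best.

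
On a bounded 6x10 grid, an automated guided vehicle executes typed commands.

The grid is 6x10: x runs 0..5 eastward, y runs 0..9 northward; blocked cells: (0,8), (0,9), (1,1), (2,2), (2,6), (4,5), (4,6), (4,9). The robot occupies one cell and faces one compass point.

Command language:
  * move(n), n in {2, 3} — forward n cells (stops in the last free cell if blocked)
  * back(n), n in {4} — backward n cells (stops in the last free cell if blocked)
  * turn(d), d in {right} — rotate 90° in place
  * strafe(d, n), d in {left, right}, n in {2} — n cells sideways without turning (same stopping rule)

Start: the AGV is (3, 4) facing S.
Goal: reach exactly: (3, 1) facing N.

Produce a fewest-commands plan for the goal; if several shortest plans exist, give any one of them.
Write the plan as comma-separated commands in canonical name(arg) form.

from: (3, 4) facing S
step 1 (move(3)): (3, 1) facing S
step 2 (turn(right)): (3, 1) facing W
step 3 (turn(right)): (3, 1) facing N
minimal: 3 command(s), checked below 3.

move(3), turn(right), turn(right)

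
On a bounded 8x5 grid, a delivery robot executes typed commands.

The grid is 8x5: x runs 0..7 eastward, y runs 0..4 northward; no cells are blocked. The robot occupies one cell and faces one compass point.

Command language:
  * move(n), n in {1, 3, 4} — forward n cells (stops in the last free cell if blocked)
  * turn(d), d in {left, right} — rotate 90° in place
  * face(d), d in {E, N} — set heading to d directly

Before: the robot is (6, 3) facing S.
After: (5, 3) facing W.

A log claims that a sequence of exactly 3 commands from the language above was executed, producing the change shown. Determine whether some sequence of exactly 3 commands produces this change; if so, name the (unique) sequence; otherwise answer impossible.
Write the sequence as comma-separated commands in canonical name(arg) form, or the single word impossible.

face(N), turn(left), move(1)

key: position moved to (5,3) AND the heading swung to W — translation plus rotation needed
t0: (6, 3) facing S
1. face(N) → (6, 3) facing N
2. turn(left) → (6, 3) facing W
3. move(1) → (5, 3) facing W
no other 3-command option fits: unique.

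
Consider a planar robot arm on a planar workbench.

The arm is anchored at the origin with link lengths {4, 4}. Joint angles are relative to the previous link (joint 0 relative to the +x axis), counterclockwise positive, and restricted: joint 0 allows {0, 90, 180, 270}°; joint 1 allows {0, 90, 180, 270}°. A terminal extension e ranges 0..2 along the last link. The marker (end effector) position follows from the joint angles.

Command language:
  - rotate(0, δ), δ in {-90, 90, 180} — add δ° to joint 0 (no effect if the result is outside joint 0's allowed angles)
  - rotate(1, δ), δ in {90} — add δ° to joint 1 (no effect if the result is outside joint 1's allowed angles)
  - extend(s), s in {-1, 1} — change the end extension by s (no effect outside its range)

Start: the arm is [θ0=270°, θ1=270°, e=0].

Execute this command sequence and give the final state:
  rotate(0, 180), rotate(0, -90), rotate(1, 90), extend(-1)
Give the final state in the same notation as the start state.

[θ0=0°, θ1=0°, e=0]

begin: [θ0=270°, θ1=270°, e=0]
step 1 (rotate(0, 180)): [θ0=90°, θ1=270°, e=0]
step 2 (rotate(0, -90)): [θ0=0°, θ1=270°, e=0]
step 3 (rotate(1, 90)): [θ0=0°, θ1=0°, e=0]
step 4 (extend(-1)): [θ0=0°, θ1=0°, e=0]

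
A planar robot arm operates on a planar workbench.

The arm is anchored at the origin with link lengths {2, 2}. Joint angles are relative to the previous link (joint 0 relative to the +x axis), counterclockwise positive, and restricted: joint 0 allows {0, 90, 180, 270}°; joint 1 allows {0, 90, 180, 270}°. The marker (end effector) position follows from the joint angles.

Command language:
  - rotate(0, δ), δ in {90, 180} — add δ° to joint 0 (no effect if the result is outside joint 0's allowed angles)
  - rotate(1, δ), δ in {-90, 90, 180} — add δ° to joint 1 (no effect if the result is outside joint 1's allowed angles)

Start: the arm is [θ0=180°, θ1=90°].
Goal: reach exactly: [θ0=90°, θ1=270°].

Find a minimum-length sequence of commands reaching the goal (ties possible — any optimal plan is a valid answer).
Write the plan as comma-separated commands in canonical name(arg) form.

rotate(0, 90), rotate(0, 180), rotate(1, 180)

initial: [θ0=180°, θ1=90°]
1. rotate(0, 90) → [θ0=270°, θ1=90°]
2. rotate(0, 180) → [θ0=90°, θ1=90°]
3. rotate(1, 180) → [θ0=90°, θ1=270°]
shorter routes all fall short; 3 is best.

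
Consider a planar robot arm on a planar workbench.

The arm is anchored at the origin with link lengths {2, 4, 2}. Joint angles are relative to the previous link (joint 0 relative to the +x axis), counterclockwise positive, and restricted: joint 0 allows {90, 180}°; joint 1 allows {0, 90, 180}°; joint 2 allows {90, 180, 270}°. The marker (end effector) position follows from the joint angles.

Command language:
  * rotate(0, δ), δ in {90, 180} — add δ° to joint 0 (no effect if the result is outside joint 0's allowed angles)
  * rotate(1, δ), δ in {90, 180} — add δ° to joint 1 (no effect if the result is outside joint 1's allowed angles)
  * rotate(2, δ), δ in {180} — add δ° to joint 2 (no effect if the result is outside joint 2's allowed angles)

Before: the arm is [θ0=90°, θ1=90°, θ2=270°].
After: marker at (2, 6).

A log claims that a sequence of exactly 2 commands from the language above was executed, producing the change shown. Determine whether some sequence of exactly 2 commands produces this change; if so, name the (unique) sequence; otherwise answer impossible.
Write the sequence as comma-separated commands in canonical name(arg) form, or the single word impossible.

key: order matters: swapping rotate(1, 90) and rotate(1, 180) lands elsewhere
t0: [θ0=90°, θ1=90°, θ2=270°]
t=1 rotate(1, 90) ⇒ [θ0=90°, θ1=180°, θ2=270°]
t=2 rotate(1, 180) ⇒ [θ0=90°, θ1=0°, θ2=270°]
uniquely the one of 25 2-step routes that fits.

rotate(1, 90), rotate(1, 180)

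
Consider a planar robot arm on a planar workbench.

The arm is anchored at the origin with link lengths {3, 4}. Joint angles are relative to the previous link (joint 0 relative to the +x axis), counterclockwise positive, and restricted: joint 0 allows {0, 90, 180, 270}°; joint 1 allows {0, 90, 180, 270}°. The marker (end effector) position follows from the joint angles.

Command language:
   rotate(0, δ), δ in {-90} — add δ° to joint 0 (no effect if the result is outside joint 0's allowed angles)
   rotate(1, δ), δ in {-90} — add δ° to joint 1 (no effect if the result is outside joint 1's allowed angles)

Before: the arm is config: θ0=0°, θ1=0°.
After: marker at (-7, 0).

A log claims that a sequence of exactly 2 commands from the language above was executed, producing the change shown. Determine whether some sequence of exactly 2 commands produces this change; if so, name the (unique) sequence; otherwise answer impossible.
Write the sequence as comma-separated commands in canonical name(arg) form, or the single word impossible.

t0: config: θ0=0°, θ1=0°
1. rotate(0, -90) → config: θ0=270°, θ1=0°
2. rotate(0, -90) → config: θ0=180°, θ1=0°
all 4 alternatives checked — unique.

rotate(0, -90), rotate(0, -90)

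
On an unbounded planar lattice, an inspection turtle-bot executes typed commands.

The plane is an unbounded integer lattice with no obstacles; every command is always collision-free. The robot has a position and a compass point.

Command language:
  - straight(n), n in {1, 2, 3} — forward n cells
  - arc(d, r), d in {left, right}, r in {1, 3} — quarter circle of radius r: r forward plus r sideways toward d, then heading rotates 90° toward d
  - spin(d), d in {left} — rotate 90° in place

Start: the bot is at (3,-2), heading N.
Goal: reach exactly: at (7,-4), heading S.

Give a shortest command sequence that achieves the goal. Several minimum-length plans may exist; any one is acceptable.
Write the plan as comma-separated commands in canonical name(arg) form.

arc(right, 1), arc(right, 3)

from: at (3,-2), heading N
t=1 arc(right, 1) ⇒ at (4,-1), heading E
t=2 arc(right, 3) ⇒ at (7,-4), heading S
minimal: 2 command(s), checked below 2.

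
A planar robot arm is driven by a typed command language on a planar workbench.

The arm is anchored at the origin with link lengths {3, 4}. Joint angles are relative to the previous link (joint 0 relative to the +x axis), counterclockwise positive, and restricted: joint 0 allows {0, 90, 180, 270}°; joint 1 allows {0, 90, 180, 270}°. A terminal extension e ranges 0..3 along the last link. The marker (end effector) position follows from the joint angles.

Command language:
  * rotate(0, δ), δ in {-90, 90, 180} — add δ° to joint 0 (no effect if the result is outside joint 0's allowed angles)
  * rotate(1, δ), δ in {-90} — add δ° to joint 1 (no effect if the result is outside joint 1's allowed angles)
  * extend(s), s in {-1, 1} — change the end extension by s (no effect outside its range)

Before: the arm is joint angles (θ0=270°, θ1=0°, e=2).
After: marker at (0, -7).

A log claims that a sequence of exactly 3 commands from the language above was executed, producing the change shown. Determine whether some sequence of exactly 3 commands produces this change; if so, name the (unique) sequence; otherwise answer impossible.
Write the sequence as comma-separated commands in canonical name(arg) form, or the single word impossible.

extend(-1), extend(-1), extend(-1)

start: joint angles (θ0=270°, θ1=0°, e=2)
t=1 extend(-1) ⇒ joint angles (θ0=270°, θ1=0°, e=1)
t=2 extend(-1) ⇒ joint angles (θ0=270°, θ1=0°, e=0)
t=3 extend(-1) ⇒ joint angles (θ0=270°, θ1=0°, e=0)
all 216 alternatives checked — unique.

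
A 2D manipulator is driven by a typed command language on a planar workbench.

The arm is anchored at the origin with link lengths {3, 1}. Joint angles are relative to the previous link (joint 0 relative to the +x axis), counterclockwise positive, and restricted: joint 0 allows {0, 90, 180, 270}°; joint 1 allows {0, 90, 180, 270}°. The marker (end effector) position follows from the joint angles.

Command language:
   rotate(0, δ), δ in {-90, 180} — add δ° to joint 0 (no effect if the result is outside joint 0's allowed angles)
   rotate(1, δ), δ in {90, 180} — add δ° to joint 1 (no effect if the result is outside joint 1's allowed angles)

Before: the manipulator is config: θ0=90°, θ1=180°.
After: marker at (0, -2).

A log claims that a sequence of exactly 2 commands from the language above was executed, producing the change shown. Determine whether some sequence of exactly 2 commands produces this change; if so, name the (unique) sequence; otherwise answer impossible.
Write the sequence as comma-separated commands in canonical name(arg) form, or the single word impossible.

rotate(0, -90), rotate(0, -90)

from: config: θ0=90°, θ1=180°
1. rotate(0, -90) → config: θ0=0°, θ1=180°
2. rotate(0, -90) → config: θ0=270°, θ1=180°
no other 2-command option fits: unique.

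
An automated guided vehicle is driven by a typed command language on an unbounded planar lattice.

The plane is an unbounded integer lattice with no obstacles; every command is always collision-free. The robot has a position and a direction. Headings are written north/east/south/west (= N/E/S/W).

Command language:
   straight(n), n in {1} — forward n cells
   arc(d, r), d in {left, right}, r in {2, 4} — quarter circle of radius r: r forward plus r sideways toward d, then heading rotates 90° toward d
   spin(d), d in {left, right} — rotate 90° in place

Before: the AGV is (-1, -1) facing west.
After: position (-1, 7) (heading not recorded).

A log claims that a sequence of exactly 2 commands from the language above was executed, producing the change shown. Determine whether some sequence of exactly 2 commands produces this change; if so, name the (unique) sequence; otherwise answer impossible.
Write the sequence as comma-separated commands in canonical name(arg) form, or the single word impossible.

arc(right, 4), arc(right, 4)

from: (-1, -1) facing west
[1] after arc(right, 4): (-5, 3) facing north
[2] after arc(right, 4): (-1, 7) facing east
no rival 2-sequence matches.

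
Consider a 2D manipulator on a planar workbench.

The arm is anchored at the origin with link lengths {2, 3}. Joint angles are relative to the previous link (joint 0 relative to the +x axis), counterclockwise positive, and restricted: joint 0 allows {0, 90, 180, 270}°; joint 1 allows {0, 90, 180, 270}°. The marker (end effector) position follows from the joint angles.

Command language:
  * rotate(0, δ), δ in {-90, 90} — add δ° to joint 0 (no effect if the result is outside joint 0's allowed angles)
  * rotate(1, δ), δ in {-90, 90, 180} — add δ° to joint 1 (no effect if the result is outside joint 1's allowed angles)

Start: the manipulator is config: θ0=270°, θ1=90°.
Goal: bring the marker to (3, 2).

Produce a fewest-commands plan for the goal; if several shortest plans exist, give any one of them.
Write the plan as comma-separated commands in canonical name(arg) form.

t0: config: θ0=270°, θ1=90°
t=1 rotate(1, 180) ⇒ config: θ0=270°, θ1=270°
t=2 rotate(0, -90) ⇒ config: θ0=180°, θ1=270°
t=3 rotate(0, -90) ⇒ config: θ0=90°, θ1=270°
no 2-step plan works, so 3 is optimal.

rotate(1, 180), rotate(0, -90), rotate(0, -90)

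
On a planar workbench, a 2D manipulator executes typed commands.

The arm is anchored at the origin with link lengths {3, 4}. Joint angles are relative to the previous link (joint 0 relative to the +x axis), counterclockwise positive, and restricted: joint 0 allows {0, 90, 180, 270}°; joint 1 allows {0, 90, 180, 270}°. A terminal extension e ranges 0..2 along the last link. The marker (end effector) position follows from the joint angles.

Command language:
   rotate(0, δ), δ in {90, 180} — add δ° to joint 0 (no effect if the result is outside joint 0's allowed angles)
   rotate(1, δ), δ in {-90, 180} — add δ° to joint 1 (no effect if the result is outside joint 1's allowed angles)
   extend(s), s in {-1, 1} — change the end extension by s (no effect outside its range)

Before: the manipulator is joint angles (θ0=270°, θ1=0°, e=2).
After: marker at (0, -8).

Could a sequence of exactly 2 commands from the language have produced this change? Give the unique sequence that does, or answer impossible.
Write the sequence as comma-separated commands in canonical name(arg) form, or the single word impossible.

key: running extend(-1) before extend(1) would end elsewhere — order is forced
from: joint angles (θ0=270°, θ1=0°, e=2)
1. extend(1) → joint angles (θ0=270°, θ1=0°, e=2)
2. extend(-1) → joint angles (θ0=270°, θ1=0°, e=1)
uniquely the one of 36 2-step routes that fits.

extend(1), extend(-1)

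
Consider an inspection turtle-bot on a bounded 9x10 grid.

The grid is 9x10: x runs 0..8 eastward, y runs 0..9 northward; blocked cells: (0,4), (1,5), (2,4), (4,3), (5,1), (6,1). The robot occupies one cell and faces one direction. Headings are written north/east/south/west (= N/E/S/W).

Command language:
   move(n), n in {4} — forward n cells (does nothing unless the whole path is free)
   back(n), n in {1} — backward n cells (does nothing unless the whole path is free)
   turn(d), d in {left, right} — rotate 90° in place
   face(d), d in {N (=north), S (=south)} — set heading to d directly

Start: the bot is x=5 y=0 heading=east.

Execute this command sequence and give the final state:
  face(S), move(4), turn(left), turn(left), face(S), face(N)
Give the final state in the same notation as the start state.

x=5 y=0 heading=north

start: x=5 y=0 heading=east
1. face(S) → x=5 y=0 heading=south
2. move(4) → x=5 y=0 heading=south
3. turn(left) → x=5 y=0 heading=east
4. turn(left) → x=5 y=0 heading=north
5. face(S) → x=5 y=0 heading=south
6. face(N) → x=5 y=0 heading=north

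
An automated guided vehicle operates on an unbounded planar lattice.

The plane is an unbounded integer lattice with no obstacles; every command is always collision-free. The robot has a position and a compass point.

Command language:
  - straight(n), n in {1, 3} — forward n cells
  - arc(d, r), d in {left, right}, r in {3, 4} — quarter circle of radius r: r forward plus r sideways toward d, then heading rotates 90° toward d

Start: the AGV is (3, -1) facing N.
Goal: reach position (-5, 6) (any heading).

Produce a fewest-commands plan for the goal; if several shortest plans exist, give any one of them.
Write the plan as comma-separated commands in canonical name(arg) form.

t0: (3, -1) facing N
t=1 arc(left, 3) ⇒ (0, 2) facing W
t=2 straight(1) ⇒ (-1, 2) facing W
t=3 arc(right, 4) ⇒ (-5, 6) facing N
minimal: 3 command(s), checked below 3.

arc(left, 3), straight(1), arc(right, 4)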